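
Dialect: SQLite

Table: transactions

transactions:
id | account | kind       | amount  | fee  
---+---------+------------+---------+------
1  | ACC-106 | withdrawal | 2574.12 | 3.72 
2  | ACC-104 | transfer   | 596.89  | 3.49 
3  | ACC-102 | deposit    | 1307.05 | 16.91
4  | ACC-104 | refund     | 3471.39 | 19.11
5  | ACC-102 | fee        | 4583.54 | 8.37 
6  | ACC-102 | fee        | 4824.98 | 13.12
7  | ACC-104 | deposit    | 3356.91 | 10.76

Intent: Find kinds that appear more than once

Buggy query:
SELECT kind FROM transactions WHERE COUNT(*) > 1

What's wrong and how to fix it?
Bug: COUNT(*) is an aggregate and cannot be used in WHERE

Fix: GROUP BY kind, then filter groups with HAVING COUNT(*) > 1

Corrected query:
SELECT kind FROM transactions GROUP BY kind HAVING COUNT(*) > 1

Result:
kind   
-------
deposit
fee    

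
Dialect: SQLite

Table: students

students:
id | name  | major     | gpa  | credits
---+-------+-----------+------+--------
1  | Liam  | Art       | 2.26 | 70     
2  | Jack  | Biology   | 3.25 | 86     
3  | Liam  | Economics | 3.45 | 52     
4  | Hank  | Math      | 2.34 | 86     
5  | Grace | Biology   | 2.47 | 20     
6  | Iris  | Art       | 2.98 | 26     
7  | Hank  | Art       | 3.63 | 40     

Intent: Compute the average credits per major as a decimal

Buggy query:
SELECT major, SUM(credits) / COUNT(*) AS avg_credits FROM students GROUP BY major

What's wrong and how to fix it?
Bug: SUM(credits) and COUNT(*) are both integers; the division truncates the fractional part

Fix: Multiply by 1.0 (or CAST to REAL) to force floating-point division

Corrected query:
SELECT major, SUM(credits) * 1.0 / COUNT(*) AS avg_credits FROM students GROUP BY major

Result:
major     | avg_credits
----------+------------
Art       | 45.333333  
Biology   | 53         
Economics | 52         
Math      | 86         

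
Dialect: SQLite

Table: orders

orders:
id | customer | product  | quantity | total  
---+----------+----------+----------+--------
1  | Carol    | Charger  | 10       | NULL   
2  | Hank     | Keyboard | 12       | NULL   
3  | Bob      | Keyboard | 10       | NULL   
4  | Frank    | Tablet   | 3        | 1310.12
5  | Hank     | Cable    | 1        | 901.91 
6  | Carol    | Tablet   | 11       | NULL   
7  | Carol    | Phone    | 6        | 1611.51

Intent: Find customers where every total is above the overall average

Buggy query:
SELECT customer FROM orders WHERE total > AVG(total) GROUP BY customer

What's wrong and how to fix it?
Bug: AVG() is an aggregate; it can't sit directly in WHERE

Fix: Compute the overall average in a scalar subquery and compare each group's MIN against it in HAVING

Corrected query:
SELECT customer FROM orders GROUP BY customer HAVING MIN(total) > (SELECT AVG(total) FROM orders)

Result:
customer
--------
Carol   
Frank   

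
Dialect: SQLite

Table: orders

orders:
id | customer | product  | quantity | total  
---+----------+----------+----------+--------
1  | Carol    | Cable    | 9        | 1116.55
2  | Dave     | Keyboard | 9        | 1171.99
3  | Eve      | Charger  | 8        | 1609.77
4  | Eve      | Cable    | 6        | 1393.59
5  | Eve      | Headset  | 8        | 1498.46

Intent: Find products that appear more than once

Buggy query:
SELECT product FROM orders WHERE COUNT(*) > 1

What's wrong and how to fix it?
Bug: COUNT(*) is an aggregate and cannot be used in WHERE

Fix: Group first, then use HAVING for the count condition

Corrected query:
SELECT product FROM orders GROUP BY product HAVING COUNT(*) > 1

Result:
product
-------
Cable  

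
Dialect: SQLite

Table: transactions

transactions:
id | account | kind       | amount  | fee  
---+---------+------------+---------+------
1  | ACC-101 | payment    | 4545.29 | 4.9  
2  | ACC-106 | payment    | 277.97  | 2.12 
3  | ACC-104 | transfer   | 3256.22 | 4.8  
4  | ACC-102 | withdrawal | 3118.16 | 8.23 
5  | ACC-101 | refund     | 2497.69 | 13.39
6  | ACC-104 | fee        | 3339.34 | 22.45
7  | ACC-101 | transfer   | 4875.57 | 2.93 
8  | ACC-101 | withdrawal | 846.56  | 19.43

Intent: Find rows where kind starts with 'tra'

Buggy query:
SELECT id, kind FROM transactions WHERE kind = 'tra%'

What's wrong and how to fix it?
Bug: Wildcards only work with LIKE; '=' treats '%' as a literal character

Fix: Replace '=' with LIKE so 'tra%' is treated as a pattern

Corrected query:
SELECT id, kind FROM transactions WHERE kind LIKE 'tra%'

Result:
id | kind    
---+---------
3  | transfer
7  | transfer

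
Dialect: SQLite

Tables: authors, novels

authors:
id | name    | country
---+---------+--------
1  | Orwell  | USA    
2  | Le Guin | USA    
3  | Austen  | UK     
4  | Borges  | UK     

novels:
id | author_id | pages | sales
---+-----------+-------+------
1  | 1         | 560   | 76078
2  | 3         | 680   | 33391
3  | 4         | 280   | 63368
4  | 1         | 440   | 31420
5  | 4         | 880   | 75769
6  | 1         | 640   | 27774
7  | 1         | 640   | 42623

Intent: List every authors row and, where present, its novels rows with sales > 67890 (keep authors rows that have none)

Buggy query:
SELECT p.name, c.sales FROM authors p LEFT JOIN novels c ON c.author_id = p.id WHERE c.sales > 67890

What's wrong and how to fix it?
Bug: Filtering c.sales in WHERE discards the NULL rows produced by LEFT JOIN, turning it into an inner join

Fix: Put 'c.sales > 67890' in the JOIN's ON clause instead of WHERE

Corrected query:
SELECT p.name, c.sales FROM authors p LEFT JOIN novels c ON c.author_id = p.id AND c.sales > 67890

Result:
name    | sales
--------+------
Orwell  | 76078
Le Guin | NULL 
Austen  | NULL 
Borges  | 75769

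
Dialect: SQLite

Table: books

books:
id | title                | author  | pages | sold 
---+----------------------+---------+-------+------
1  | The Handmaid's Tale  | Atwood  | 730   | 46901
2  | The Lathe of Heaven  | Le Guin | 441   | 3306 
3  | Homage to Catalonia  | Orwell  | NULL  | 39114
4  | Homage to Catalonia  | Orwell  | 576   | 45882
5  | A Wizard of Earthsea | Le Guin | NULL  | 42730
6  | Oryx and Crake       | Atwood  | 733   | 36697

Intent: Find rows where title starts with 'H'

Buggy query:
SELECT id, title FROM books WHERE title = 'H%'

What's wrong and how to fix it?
Bug: '=' compares the literal string including the % character; pattern matching needs LIKE

Fix: Replace '=' with LIKE so 'H%' is treated as a pattern

Corrected query:
SELECT id, title FROM books WHERE title LIKE 'H%'

Result:
id | title              
---+--------------------
3  | Homage to Catalonia
4  | Homage to Catalonia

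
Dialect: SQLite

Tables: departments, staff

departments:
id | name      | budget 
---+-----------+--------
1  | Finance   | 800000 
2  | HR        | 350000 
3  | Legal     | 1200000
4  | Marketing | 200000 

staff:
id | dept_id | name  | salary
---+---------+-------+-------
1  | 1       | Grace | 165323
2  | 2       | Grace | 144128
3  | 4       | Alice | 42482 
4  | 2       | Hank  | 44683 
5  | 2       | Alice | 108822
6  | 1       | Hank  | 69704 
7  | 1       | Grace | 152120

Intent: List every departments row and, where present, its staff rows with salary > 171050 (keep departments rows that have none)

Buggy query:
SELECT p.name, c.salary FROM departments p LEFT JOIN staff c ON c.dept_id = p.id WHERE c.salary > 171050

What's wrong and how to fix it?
Bug: Filtering c.salary in WHERE discards the NULL rows produced by LEFT JOIN, turning it into an inner join

Fix: Move the right-table condition into the ON clause so unmatched parents are kept

Corrected query:
SELECT p.name, c.salary FROM departments p LEFT JOIN staff c ON c.dept_id = p.id AND c.salary > 171050

Result:
name      | salary
----------+-------
Finance   | NULL  
HR        | NULL  
Legal     | NULL  
Marketing | NULL  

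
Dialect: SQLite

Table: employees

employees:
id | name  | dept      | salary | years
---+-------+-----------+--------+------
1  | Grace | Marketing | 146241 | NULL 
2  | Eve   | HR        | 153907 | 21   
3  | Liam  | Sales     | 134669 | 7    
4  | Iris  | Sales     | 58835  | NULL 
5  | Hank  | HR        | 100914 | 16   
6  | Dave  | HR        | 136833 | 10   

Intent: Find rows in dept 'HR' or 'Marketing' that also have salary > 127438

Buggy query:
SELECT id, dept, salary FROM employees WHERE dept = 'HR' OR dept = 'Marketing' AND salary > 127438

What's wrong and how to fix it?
Bug: AND binds tighter than OR, so this parses as dept = 'HR' OR (dept = 'Marketing' AND salary > 127438)

Fix: Add parentheses around the OR so the AND applies to both alternatives

Corrected query:
SELECT id, dept, salary FROM employees WHERE (dept = 'HR' OR dept = 'Marketing') AND salary > 127438

Result:
id | dept      | salary
---+-----------+-------
1  | Marketing | 146241
2  | HR        | 153907
6  | HR        | 136833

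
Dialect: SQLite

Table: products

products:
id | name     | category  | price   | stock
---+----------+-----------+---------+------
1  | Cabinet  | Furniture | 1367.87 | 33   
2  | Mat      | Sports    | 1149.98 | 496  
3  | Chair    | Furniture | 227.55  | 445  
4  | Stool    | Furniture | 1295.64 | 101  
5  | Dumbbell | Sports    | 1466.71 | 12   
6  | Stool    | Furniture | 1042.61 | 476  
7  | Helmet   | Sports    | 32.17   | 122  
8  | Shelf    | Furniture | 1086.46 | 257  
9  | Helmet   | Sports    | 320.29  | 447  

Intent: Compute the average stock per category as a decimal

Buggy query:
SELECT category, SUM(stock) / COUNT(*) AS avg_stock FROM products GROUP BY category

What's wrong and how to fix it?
Bug: Both operands are integers, so '/' performs integer division and truncates

Fix: Multiply by 1.0 (or CAST to REAL) to force floating-point division

Corrected query:
SELECT category, SUM(stock) * 1.0 / COUNT(*) AS avg_stock FROM products GROUP BY category

Result:
category  | avg_stock
----------+----------
Furniture | 262.4    
Sports    | 269.25   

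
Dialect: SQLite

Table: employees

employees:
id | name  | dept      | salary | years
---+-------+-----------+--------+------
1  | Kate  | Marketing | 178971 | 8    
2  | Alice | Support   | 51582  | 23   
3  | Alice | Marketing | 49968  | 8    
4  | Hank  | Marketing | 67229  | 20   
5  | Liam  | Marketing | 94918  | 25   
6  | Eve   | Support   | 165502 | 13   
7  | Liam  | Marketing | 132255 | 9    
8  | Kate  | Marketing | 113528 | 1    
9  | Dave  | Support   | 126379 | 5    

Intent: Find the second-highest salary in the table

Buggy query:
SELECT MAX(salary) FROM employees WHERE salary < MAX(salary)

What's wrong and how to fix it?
Bug: The inner MAX is an aggregate inside WHERE, which is not allowed

Fix: Put the inner MAX in a scalar subquery

Corrected query:
SELECT MAX(salary) FROM employees WHERE salary < (SELECT MAX(salary) FROM employees)

Result:
MAX(salary)
-----------
165502     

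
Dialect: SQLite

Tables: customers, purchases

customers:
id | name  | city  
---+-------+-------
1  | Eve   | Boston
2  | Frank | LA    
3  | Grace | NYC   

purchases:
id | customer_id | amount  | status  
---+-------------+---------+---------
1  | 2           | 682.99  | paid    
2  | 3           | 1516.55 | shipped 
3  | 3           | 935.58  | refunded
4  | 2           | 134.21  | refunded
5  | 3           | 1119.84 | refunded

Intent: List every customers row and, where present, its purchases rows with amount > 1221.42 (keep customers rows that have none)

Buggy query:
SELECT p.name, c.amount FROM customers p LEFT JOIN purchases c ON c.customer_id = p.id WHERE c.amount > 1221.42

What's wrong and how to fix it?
Bug: A WHERE condition on the right-hand table after LEFT JOIN drops unmatched parents

Fix: Move the right-table condition into the ON clause so unmatched parents are kept

Corrected query:
SELECT p.name, c.amount FROM customers p LEFT JOIN purchases c ON c.customer_id = p.id AND c.amount > 1221.42

Result:
name  | amount 
------+--------
Eve   | NULL   
Frank | NULL   
Grace | 1516.55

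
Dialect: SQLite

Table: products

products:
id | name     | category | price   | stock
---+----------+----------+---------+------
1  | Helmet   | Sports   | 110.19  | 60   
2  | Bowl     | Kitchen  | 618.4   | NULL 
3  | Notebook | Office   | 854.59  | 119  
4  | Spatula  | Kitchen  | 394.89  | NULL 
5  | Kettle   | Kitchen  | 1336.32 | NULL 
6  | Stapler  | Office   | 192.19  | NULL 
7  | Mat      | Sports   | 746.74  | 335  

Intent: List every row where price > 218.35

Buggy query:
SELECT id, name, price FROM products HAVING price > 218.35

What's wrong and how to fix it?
Bug: This is a non-aggregate query (no GROUP BY, no aggregates), so in SQLite the HAVING clause is invalid here; a row-level condition belongs in WHERE

Fix: Replace HAVING with WHERE since the condition applies to individual rows

Corrected query:
SELECT id, name, price FROM products WHERE price > 218.35

Result:
id | name     | price  
---+----------+--------
2  | Bowl     | 618.4  
3  | Notebook | 854.59 
4  | Spatula  | 394.89 
5  | Kettle   | 1336.32
7  | Mat      | 746.74 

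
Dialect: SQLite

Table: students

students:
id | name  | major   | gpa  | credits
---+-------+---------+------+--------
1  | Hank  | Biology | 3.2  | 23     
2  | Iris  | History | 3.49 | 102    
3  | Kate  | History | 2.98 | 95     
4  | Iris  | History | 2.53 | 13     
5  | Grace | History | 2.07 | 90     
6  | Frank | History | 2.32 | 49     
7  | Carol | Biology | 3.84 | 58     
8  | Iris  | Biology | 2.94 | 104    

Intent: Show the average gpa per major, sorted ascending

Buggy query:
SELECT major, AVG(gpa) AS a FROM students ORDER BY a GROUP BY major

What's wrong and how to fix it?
Bug: ORDER BY appears before GROUP BY; SQL clause order requires GROUP BY first

Fix: Reorder: SELECT … FROM … GROUP BY … ORDER BY …

Corrected query:
SELECT major, AVG(gpa) AS a FROM students GROUP BY major ORDER BY a

Result:
major   | a       
--------+---------
History | 2.678   
Biology | 3.326667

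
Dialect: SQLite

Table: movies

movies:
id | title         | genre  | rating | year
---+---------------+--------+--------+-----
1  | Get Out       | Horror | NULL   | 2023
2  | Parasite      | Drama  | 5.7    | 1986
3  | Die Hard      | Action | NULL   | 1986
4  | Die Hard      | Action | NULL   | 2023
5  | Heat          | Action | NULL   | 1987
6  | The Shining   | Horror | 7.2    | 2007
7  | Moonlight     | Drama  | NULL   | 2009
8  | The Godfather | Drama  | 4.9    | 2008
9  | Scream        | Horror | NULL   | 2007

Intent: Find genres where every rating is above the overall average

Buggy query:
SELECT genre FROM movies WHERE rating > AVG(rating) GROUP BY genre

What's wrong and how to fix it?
Bug: WHERE evaluates per row before aggregation, so AVG() is unavailable

Fix: Use a subquery for AVG and a HAVING MIN(...) filter so the condition holds for every row in the group

Corrected query:
SELECT genre FROM movies GROUP BY genre HAVING MIN(rating) > (SELECT AVG(rating) FROM movies)

Result:
genre 
------
Horror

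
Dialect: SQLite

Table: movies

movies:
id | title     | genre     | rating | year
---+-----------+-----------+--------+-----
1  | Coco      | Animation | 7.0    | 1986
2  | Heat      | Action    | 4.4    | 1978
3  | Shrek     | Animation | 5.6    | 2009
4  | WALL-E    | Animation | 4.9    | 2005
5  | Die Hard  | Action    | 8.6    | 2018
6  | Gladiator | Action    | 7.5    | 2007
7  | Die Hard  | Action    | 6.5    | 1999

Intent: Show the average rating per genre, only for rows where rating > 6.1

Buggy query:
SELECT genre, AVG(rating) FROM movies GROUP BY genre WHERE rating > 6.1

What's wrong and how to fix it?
Bug: WHERE cannot follow GROUP BY

Fix: Move the WHERE clause before GROUP BY

Corrected query:
SELECT genre, AVG(rating) FROM movies WHERE rating > 6.1 GROUP BY genre

Result:
genre     | AVG(rating)
----------+------------
Action    | 7.533333   
Animation | 7          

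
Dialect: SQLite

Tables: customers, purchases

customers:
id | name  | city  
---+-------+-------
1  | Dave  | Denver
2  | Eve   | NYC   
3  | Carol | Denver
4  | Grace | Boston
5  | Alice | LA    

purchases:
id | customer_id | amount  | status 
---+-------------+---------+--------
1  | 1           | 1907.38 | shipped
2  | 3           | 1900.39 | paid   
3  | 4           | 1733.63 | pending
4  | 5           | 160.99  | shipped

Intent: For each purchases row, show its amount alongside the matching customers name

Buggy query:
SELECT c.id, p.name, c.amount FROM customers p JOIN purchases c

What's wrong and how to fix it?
Bug: JOIN with no ON clause produces a cartesian product; every purchases row pairs with every customers row

Fix: Specify the join condition linking the foreign key to the parent id

Corrected query:
SELECT c.id, p.name, c.amount FROM customers p JOIN purchases c ON c.customer_id = p.id

Result:
id | name  | amount 
---+-------+--------
1  | Dave  | 1907.38
2  | Carol | 1900.39
3  | Grace | 1733.63
4  | Alice | 160.99 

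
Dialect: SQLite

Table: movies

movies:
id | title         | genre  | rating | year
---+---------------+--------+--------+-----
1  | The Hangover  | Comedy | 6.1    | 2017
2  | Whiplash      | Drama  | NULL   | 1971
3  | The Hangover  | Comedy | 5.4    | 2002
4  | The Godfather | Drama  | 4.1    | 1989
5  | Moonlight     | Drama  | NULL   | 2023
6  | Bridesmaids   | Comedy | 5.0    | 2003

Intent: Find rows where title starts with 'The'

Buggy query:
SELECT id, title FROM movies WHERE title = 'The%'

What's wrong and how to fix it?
Bug: Wildcards only work with LIKE; '=' treats '%' as a literal character

Fix: Use LIKE for wildcard pattern matching

Corrected query:
SELECT id, title FROM movies WHERE title LIKE 'The%'

Result:
id | title        
---+--------------
1  | The Hangover 
3  | The Hangover 
4  | The Godfather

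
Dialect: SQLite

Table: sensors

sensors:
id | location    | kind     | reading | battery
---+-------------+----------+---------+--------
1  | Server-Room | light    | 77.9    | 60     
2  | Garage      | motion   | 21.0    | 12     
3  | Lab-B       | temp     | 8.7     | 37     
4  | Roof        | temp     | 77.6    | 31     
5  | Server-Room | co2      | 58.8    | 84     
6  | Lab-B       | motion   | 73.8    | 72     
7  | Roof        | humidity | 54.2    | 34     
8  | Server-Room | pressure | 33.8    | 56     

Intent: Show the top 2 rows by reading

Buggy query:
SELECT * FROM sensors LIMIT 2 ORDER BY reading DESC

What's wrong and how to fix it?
Bug: LIMIT must come after ORDER BY

Fix: Swap the clauses: ORDER BY first, then LIMIT

Corrected query:
SELECT * FROM sensors ORDER BY reading DESC LIMIT 2

Result:
id | location    | kind  | reading | battery
---+-------------+-------+---------+--------
1  | Server-Room | light | 77.9    | 60     
4  | Roof        | temp  | 77.6    | 31     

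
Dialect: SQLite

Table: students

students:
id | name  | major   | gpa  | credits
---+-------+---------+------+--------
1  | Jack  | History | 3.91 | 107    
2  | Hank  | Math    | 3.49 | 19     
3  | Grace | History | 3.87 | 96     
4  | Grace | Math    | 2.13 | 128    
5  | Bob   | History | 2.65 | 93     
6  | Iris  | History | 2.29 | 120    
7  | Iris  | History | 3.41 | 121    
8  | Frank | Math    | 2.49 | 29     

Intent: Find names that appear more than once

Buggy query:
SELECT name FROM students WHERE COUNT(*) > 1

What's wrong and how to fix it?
Bug: COUNT(*) is an aggregate and cannot be used in WHERE

Fix: GROUP BY name, then filter groups with HAVING COUNT(*) > 1

Corrected query:
SELECT name FROM students GROUP BY name HAVING COUNT(*) > 1

Result:
name 
-----
Grace
Iris 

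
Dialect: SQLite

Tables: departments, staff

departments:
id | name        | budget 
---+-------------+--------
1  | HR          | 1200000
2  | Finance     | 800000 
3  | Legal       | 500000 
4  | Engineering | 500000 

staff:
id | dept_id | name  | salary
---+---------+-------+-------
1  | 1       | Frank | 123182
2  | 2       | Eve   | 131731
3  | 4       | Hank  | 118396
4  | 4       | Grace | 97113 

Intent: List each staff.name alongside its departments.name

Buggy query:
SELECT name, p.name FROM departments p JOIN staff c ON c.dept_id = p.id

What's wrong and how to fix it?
Bug: Both tables have a 'name' column; the unqualified reference is ambiguous

Fix: Prefix ambiguous columns with the table alias

Corrected query:
SELECT c.name, p.name FROM departments p JOIN staff c ON c.dept_id = p.id

Result:
name  | name       
------+------------
Frank | HR         
Eve   | Finance    
Hank  | Engineering
Grace | Engineering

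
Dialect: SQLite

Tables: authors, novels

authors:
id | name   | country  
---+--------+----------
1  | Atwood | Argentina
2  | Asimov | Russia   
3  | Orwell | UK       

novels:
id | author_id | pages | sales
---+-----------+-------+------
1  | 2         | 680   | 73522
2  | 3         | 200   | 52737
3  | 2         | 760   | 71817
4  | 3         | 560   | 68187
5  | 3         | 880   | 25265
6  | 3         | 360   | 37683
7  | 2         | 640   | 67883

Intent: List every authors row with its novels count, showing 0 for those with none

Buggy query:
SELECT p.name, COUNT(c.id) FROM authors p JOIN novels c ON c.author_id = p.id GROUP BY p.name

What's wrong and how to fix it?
Bug: An inner join excludes parents with zero children

Fix: Switch to LEFT JOIN to retain unmatched parent rows

Corrected query:
SELECT p.name, COUNT(c.id) FROM authors p LEFT JOIN novels c ON c.author_id = p.id GROUP BY p.name

Result:
name   | COUNT(c.id)
-------+------------
Asimov | 3          
Atwood | 0          
Orwell | 4          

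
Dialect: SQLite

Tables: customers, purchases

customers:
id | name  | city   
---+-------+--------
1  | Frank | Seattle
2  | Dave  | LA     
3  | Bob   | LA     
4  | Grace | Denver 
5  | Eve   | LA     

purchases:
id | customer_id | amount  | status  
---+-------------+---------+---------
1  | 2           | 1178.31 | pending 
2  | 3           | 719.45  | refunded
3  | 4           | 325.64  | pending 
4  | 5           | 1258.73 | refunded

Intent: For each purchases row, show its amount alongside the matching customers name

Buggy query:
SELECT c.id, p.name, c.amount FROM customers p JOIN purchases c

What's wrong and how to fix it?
Bug: Missing join condition: each purchases row is matched to all customers rows instead of just its own

Fix: Add ON c.customer_id = p.id to the JOIN

Corrected query:
SELECT c.id, p.name, c.amount FROM customers p JOIN purchases c ON c.customer_id = p.id

Result:
id | name  | amount 
---+-------+--------
1  | Dave  | 1178.31
2  | Bob   | 719.45 
3  | Grace | 325.64 
4  | Eve   | 1258.73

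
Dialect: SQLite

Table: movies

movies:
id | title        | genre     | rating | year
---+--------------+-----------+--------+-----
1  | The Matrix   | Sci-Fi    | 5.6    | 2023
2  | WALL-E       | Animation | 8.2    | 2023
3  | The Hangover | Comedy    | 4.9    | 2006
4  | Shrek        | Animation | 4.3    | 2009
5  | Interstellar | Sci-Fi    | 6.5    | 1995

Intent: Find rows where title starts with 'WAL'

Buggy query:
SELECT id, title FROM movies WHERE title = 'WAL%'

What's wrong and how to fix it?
Bug: Wildcards only work with LIKE; '=' treats '%' as a literal character

Fix: Replace '=' with LIKE so 'WAL%' is treated as a pattern

Corrected query:
SELECT id, title FROM movies WHERE title LIKE 'WAL%'

Result:
id | title 
---+-------
2  | WALL-E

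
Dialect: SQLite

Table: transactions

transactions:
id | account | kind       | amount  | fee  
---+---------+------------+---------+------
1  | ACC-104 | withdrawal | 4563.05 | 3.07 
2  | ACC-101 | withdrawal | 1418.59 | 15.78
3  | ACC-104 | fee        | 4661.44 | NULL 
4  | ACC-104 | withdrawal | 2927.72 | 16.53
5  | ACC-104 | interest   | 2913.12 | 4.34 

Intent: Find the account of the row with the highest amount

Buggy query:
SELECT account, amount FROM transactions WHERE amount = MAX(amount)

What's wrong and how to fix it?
Bug: MAX(amount) is an aggregate and cannot be used directly in WHERE

Fix: Use a subquery: WHERE amount = (SELECT MAX(amount) FROM transactions)

Corrected query:
SELECT account, amount FROM transactions WHERE amount = (SELECT MAX(amount) FROM transactions)

Result:
account | amount 
--------+--------
ACC-104 | 4661.44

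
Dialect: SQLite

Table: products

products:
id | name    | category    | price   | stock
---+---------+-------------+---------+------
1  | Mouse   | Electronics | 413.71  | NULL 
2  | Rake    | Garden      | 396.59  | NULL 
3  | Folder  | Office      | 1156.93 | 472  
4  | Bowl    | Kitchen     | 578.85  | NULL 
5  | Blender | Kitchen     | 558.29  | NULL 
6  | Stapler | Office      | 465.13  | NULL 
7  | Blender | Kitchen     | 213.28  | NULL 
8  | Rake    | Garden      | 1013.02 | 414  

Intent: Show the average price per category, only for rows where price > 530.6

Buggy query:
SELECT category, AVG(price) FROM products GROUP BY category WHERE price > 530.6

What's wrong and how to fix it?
Bug: WHERE cannot follow GROUP BY

Fix: Move the WHERE clause before GROUP BY

Corrected query:
SELECT category, AVG(price) FROM products WHERE price > 530.6 GROUP BY category

Result:
category | AVG(price)
---------+-----------
Garden   | 1013.02   
Kitchen  | 568.57    
Office   | 1156.93   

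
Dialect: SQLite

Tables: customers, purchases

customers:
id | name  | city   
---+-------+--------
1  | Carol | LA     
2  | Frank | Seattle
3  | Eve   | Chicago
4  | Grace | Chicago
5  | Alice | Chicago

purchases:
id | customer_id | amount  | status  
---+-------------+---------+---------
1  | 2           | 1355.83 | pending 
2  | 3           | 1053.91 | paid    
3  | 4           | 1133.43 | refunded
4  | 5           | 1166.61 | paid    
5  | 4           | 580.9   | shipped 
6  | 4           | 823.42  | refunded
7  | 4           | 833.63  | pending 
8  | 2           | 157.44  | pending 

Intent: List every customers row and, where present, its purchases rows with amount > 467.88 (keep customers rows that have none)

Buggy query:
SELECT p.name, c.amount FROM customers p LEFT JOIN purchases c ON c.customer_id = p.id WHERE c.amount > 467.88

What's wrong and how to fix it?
Bug: A WHERE condition on the right-hand table after LEFT JOIN drops unmatched parents

Fix: Move the right-table condition into the ON clause so unmatched parents are kept

Corrected query:
SELECT p.name, c.amount FROM customers p LEFT JOIN purchases c ON c.customer_id = p.id AND c.amount > 467.88

Result:
name  | amount 
------+--------
Carol | NULL   
Frank | 1355.83
Eve   | 1053.91
Grace | 580.9  
Grace | 823.42 
Grace | 833.63 
Grace | 1133.43
Alice | 1166.61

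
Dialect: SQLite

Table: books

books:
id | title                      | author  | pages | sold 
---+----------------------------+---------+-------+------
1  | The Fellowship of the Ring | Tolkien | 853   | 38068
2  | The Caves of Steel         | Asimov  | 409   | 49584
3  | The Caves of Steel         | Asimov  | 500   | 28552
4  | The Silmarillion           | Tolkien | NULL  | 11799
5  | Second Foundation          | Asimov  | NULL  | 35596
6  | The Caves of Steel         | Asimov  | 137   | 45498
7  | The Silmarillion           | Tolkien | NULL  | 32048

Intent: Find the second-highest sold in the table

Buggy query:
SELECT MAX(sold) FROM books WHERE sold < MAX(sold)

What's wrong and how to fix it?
Bug: The inner MAX is an aggregate inside WHERE, which is not allowed

Fix: Compute the overall MAX in a subquery, then take MAX of rows below it

Corrected query:
SELECT MAX(sold) FROM books WHERE sold < (SELECT MAX(sold) FROM books)

Result:
MAX(sold)
---------
45498    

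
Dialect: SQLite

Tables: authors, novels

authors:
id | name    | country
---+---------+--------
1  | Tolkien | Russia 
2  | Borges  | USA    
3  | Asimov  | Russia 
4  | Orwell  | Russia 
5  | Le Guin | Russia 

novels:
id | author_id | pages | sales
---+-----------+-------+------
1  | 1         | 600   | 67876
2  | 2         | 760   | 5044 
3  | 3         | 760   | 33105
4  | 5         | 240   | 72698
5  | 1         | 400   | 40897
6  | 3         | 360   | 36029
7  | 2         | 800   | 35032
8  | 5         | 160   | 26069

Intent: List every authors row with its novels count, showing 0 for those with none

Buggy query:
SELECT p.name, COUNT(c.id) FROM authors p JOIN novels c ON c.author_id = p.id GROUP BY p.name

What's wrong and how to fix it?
Bug: INNER JOIN drops authors rows that have no matching novels rows

Fix: Switch to LEFT JOIN to retain unmatched parent rows

Corrected query:
SELECT p.name, COUNT(c.id) FROM authors p LEFT JOIN novels c ON c.author_id = p.id GROUP BY p.name

Result:
name    | COUNT(c.id)
--------+------------
Asimov  | 2          
Borges  | 2          
Le Guin | 2          
Orwell  | 0          
Tolkien | 2          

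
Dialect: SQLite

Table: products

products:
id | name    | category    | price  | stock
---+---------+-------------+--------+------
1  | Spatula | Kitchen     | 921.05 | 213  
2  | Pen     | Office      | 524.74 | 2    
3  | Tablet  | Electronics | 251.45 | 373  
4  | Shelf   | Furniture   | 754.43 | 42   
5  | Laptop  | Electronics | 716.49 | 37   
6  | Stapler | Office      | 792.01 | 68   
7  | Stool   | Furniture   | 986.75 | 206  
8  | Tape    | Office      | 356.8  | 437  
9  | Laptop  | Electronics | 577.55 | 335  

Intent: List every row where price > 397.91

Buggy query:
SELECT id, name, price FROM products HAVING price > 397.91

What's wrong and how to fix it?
Bug: HAVING filters the output of aggregation, but this query has no GROUP BY and no aggregate functions, so SQLite rejects it (HAVING clause on a non-aggregate query); the condition here is per row

Fix: Use WHERE for row-level filtering

Corrected query:
SELECT id, name, price FROM products WHERE price > 397.91

Result:
id | name    | price 
---+---------+-------
1  | Spatula | 921.05
2  | Pen     | 524.74
4  | Shelf   | 754.43
5  | Laptop  | 716.49
6  | Stapler | 792.01
7  | Stool   | 986.75
9  | Laptop  | 577.55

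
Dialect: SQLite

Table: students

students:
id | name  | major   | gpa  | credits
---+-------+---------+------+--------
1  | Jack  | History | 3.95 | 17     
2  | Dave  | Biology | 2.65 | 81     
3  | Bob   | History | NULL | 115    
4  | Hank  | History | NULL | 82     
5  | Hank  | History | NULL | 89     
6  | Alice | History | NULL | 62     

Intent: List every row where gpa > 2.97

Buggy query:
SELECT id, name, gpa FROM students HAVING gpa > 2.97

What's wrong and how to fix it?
Bug: This is a non-aggregate query (no GROUP BY, no aggregates), so in SQLite the HAVING clause is invalid here; a row-level condition belongs in WHERE

Fix: Use WHERE for row-level filtering

Corrected query:
SELECT id, name, gpa FROM students WHERE gpa > 2.97

Result:
id | name | gpa 
---+------+-----
1  | Jack | 3.95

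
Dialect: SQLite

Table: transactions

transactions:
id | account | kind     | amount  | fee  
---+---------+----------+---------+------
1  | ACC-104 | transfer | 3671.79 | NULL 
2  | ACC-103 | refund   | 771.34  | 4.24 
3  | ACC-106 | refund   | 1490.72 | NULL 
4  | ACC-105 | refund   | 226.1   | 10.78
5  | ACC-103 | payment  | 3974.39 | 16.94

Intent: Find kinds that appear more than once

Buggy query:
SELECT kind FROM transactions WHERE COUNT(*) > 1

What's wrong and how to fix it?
Bug: COUNT(*) is an aggregate and cannot be used in WHERE

Fix: GROUP BY kind, then filter groups with HAVING COUNT(*) > 1

Corrected query:
SELECT kind FROM transactions GROUP BY kind HAVING COUNT(*) > 1

Result:
kind  
------
refund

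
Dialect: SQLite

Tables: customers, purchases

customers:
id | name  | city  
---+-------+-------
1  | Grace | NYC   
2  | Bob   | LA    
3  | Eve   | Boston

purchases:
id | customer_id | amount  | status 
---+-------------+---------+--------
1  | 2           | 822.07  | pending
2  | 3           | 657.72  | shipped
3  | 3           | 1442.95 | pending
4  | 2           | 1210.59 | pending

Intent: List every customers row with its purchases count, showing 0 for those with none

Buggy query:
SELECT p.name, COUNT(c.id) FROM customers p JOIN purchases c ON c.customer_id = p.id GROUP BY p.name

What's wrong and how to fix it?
Bug: INNER JOIN drops customers rows that have no matching purchases rows

Fix: Switch to LEFT JOIN to retain unmatched parent rows

Corrected query:
SELECT p.name, COUNT(c.id) FROM customers p LEFT JOIN purchases c ON c.customer_id = p.id GROUP BY p.name

Result:
name  | COUNT(c.id)
------+------------
Bob   | 2          
Eve   | 2          
Grace | 0          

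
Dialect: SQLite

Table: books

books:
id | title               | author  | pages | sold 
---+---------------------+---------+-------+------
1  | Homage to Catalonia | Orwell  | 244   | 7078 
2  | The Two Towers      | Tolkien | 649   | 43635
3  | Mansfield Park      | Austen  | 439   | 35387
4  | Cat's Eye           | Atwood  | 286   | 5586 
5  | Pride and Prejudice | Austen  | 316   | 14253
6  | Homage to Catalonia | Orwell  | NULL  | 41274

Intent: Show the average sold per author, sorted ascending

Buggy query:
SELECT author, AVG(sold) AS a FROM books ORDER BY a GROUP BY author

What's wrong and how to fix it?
Bug: GROUP BY must precede ORDER BY

Fix: Reorder: SELECT … FROM … GROUP BY … ORDER BY …

Corrected query:
SELECT author, AVG(sold) AS a FROM books GROUP BY author ORDER BY a

Result:
author  | a    
--------+------
Atwood  | 5586 
Orwell  | 24176
Austen  | 24820
Tolkien | 43635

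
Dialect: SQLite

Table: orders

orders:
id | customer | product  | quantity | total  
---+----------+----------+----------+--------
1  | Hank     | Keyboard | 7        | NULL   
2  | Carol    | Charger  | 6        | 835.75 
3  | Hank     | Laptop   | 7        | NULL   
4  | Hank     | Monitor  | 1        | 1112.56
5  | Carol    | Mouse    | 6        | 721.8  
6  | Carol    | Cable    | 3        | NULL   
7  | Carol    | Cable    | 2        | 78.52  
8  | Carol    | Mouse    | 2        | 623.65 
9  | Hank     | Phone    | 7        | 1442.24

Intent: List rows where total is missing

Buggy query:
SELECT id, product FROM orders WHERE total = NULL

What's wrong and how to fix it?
Bug: Comparing to NULL with '=' never matches; NULL = NULL is unknown, not true

Fix: Replace '= NULL' with 'IS NULL'

Corrected query:
SELECT id, product FROM orders WHERE total IS NULL

Result:
id | product 
---+---------
1  | Keyboard
3  | Laptop  
6  | Cable   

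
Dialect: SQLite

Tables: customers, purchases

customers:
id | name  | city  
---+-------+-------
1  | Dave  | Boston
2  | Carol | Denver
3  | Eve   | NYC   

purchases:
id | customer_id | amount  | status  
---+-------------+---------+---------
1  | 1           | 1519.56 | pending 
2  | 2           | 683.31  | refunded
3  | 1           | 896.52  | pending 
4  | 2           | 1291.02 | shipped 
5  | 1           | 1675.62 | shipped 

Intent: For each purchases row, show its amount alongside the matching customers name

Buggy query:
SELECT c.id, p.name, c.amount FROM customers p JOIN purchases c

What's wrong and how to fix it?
Bug: JOIN with no ON clause produces a cartesian product; every purchases row pairs with every customers row

Fix: Specify the join condition linking the foreign key to the parent id

Corrected query:
SELECT c.id, p.name, c.amount FROM customers p JOIN purchases c ON c.customer_id = p.id

Result:
id | name  | amount 
---+-------+--------
1  | Dave  | 1519.56
2  | Carol | 683.31 
3  | Dave  | 896.52 
4  | Carol | 1291.02
5  | Dave  | 1675.62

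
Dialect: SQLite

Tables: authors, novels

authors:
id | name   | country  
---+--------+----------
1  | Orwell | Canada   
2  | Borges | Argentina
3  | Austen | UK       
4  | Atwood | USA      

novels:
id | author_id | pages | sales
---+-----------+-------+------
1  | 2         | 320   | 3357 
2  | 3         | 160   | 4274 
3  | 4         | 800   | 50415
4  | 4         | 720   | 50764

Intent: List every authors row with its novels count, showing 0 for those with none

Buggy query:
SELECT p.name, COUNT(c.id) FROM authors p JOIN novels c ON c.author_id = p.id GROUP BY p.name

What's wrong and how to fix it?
Bug: INNER JOIN drops authors rows that have no matching novels rows

Fix: Switch to LEFT JOIN to retain unmatched parent rows

Corrected query:
SELECT p.name, COUNT(c.id) FROM authors p LEFT JOIN novels c ON c.author_id = p.id GROUP BY p.name

Result:
name   | COUNT(c.id)
-------+------------
Atwood | 2          
Austen | 1          
Borges | 1          
Orwell | 0          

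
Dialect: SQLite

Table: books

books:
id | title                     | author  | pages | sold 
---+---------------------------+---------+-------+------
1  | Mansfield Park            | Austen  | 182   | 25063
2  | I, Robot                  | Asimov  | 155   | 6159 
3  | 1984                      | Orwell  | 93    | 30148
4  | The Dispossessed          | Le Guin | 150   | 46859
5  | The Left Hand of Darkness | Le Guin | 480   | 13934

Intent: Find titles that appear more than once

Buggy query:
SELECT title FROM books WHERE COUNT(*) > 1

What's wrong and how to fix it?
Bug: WHERE can't reference COUNT(*); aggregates are computed after WHERE

Fix: Group first, then use HAVING for the count condition

Corrected query:
SELECT title FROM books GROUP BY title HAVING COUNT(*) > 1

Result:
(no rows)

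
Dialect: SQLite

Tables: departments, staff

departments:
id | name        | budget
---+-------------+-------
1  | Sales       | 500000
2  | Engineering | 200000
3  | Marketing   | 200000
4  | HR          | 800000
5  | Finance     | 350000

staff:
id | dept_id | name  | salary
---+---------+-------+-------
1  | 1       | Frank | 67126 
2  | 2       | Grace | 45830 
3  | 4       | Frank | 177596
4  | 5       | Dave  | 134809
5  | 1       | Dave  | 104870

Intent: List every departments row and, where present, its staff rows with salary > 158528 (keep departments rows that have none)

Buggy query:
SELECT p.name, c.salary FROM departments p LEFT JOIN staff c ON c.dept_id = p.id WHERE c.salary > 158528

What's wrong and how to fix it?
Bug: A WHERE condition on the right-hand table after LEFT JOIN drops unmatched parents

Fix: Put 'c.salary > 158528' in the JOIN's ON clause instead of WHERE

Corrected query:
SELECT p.name, c.salary FROM departments p LEFT JOIN staff c ON c.dept_id = p.id AND c.salary > 158528

Result:
name        | salary
------------+-------
Sales       | NULL  
Engineering | NULL  
Marketing   | NULL  
HR          | 177596
Finance     | NULL  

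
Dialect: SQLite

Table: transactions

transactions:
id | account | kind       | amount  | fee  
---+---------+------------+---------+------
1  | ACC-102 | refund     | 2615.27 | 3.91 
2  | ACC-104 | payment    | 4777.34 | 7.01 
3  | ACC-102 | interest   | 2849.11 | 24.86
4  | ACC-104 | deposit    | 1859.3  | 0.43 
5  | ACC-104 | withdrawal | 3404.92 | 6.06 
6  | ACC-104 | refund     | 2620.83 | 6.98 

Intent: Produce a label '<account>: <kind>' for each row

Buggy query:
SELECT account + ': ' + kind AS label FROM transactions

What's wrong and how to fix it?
Bug: SQLite uses || for string concatenation; + coerces text to numbers (yielding 0)

Fix: Use the || operator for string concatenation

Corrected query:
SELECT account || ': ' || kind AS label FROM transactions

Result:
label              
-------------------
ACC-102: refund    
ACC-104: payment   
ACC-102: interest  
ACC-104: deposit   
ACC-104: withdrawal
ACC-104: refund    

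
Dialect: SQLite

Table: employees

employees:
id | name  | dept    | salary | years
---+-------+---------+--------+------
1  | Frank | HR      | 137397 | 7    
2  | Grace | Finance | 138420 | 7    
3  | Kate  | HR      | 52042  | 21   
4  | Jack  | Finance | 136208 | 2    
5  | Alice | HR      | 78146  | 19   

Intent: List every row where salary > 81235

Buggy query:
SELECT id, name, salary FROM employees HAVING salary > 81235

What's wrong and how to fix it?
Bug: This is a non-aggregate query (no GROUP BY, no aggregates), so in SQLite the HAVING clause is invalid here; a row-level condition belongs in WHERE

Fix: Replace HAVING with WHERE since the condition applies to individual rows

Corrected query:
SELECT id, name, salary FROM employees WHERE salary > 81235

Result:
id | name  | salary
---+-------+-------
1  | Frank | 137397
2  | Grace | 138420
4  | Jack  | 136208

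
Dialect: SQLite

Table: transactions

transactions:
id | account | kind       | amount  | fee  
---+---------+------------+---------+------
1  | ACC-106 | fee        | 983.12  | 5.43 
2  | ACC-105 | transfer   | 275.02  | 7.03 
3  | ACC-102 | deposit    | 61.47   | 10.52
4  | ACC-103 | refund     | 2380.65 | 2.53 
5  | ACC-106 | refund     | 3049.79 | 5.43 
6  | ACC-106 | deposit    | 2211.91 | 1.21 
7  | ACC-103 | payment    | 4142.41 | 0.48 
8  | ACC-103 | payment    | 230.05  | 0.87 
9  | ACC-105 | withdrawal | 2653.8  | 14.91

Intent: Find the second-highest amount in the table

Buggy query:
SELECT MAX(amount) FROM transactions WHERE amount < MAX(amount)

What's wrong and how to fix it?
Bug: The inner MAX is an aggregate inside WHERE, which is not allowed

Fix: Put the inner MAX in a scalar subquery

Corrected query:
SELECT MAX(amount) FROM transactions WHERE amount < (SELECT MAX(amount) FROM transactions)

Result:
MAX(amount)
-----------
3049.79    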